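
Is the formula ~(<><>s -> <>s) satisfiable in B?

Satisfiable (open branch found)

1. ~(<><>s -> <>s), u
2. <><>s, u   [~->-rule on 1]
3. ~<>s, u   [~->-rule on 1]
4. ~s, u   [~<>-rule on 3 via uRu]
5. <>s, v   [<>-rule on 2: fresh world v, uRv]
6. ~s, v   [~<>-rule on 3 via uRv]
7. s, w   [<>-rule on 5: fresh world w, vRw]
Accessibility: uRu, uRv, vRu, vRv, vRw, wRv, wRw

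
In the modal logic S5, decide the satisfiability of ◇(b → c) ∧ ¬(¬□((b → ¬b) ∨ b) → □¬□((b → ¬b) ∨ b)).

1. ◇(b → c) ∧ ¬(¬□((b → ¬b) ∨ b) → □¬□((b → ¬b) ∨ b)), u
2. ◇(b → c), u
3. ¬(¬□((b → ¬b) ∨ b) → □¬□((b → ¬b) ∨ b)), u
4. ¬□((b → ¬b) ∨ b), u
5. ¬□¬□((b → ¬b) ∨ b), u
6. b → c, v
7. c, v
8. ¬((b → ¬b) ∨ b), w
9. ¬(b → ¬b), w
10. ¬b, w
11. b, w
Accessibility: uRu, uRv, uRw, vRu, vRv, vRw, wRu, wRv, wRw
Branch closes: b and ¬b both at w.
(One branch shown.) All branches close.

Unsatisfiable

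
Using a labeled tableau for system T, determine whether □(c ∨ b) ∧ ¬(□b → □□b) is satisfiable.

1. □(c ∨ b) ∧ ¬(□b → □□b), w0
2. □(c ∨ b), w0
3. ¬(□b → □□b), w0
4. □b, w0
5. ¬□□b, w0
6. c ∨ b, w0
7. b, w0
8. ¬□b, w1
9. c ∨ b, w1
10. b, w1
11. ¬b, w2
Accessibility: w0Rw0, w0Rw1, w1Rw1, w1Rw2, w2Rw2

Satisfiable (open branch found)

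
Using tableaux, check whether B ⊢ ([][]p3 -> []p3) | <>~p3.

Tableau for the negation ~(([][]p3 -> []p3) | <>~p3):
1. ~(([][]p3 -> []p3) | <>~p3), w0
2. ~([][]p3 -> []p3), w0   [~|-rule on 1]
3. ~<>~p3, w0   [~|-rule on 1]
4. [][]p3, w0   [~->-rule on 2]
5. ~[]p3, w0   [~->-rule on 2]
6. p3, w0   [~<>-rule on 3 via w0Rw0]
7. []p3, w0   [[]-rule on 4 via w0Rw0]
8. ~p3, w1   [~[]-rule on 5: fresh world w1, w0Rw1]
9. p3, w1   [~<>-rule on 3 via w0Rw1]
Accessibility: w0Rw0, w0Rw1, w1Rw0, w1Rw1
Branch closes: p3 and ~p3 both at w1.
All branches of the negation close; one closing branch shown above.

Valid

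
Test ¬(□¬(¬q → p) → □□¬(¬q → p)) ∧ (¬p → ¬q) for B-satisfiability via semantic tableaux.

Yes, satisfiable

1. ¬(□¬(¬q → p) → □□¬(¬q → p)) ∧ (¬p → ¬q), w0
2. ¬(□¬(¬q → p) → □□¬(¬q → p)), w0   [∧-rule on 1]
3. ¬p → ¬q, w0   [∧-rule on 1]
4. □¬(¬q → p), w0   [¬→-rule on 2]
5. ¬□□¬(¬q → p), w0   [¬→-rule on 2]
6. ¬(¬q → p), w0   [□-rule on 4 via w0Rw0]
7. ¬q, w0   [¬→-rule on 6]
8. ¬p, w0   [¬→-rule on 6]
9. ¬□¬(¬q → p), w1   [¬□-rule on 5: fresh world w1, w0Rw1]
10. ¬(¬q → p), w1   [□-rule on 4 via w0Rw1]
11. ¬q, w1   [¬→-rule on 10]
12. ¬p, w1   [¬→-rule on 10]
13. ¬q → p, w2   [¬□-rule on 9: fresh world w2, w1Rw2]
14. p, w2   [→-rule on 13 (branches; this branch)]
Accessibility: w0Rw0, w0Rw1, w1Rw0, w1Rw1, w1Rw2, w2Rw1, w2Rw2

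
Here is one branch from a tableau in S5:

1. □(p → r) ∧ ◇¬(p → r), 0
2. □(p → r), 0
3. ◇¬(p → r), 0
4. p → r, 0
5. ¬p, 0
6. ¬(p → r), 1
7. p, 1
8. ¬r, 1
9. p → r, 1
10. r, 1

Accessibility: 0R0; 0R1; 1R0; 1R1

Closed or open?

Closed

Both r and ¬r appear at 1.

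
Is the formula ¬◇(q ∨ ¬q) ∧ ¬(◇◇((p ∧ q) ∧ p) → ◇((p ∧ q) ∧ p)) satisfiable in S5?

1. ¬◇(q ∨ ¬q) ∧ ¬(◇◇((p ∧ q) ∧ p) → ◇((p ∧ q) ∧ p)), u
2. ¬◇(q ∨ ¬q), u
3. ¬(◇◇((p ∧ q) ∧ p) → ◇((p ∧ q) ∧ p)), u
4. ◇◇((p ∧ q) ∧ p), u
5. ¬◇((p ∧ q) ∧ p), u
6. ¬(q ∨ ¬q), u
7. ¬q, u
8. q, u
Accessibility: uRu
Branch closes: q and ¬q both at u.
Every branch closes; the branch above is one of them.

No, unsatisfiable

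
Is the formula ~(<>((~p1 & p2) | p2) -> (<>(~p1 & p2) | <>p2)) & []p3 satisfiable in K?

1. ~(<>((~p1 & p2) | p2) -> (<>(~p1 & p2) | <>p2)) & []p3, 0
2. ~(<>((~p1 & p2) | p2) -> (<>(~p1 & p2) | <>p2)), 0   [&-rule on 1]
3. []p3, 0   [&-rule on 1]
4. <>((~p1 & p2) | p2), 0   [~->-rule on 2]
5. ~(<>(~p1 & p2) | <>p2), 0   [~->-rule on 2]
6. ~<>(~p1 & p2), 0   [~|-rule on 5]
7. ~<>p2, 0   [~|-rule on 5]
8. (~p1 & p2) | p2, 1   [<>-rule on 4: fresh world 1, 0R1]
9. p3, 1   [[]-rule on 3 via 0R1]
10. ~(~p1 & p2), 1   [~<>-rule on 6 via 0R1]
11. ~p2, 1   [~<>-rule on 7 via 0R1]
12. ~p1 & p2, 1   [|-rule on 8 (branches; this branch)]
13. ~p1, 1   [&-rule on 12]
14. p2, 1   [&-rule on 12]
Accessibility: 0R1
Branch closes: p2 and ~p2 both at 1.
Every branch closes; the branch above is one of them.

No, unsatisfiable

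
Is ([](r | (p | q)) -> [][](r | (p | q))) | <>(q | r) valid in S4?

Tableau for the negation ~(([](r | (p | q)) -> [][](r | (p | q))) | <>(q | r)):
1. ~(([](r | (p | q)) -> [][](r | (p | q))) | <>(q | r)), w0
2. ~([](r | (p | q)) -> [][](r | (p | q))), w0   [~|-rule on 1]
3. ~<>(q | r), w0   [~|-rule on 1]
4. [](r | (p | q)), w0   [~->-rule on 2]
5. ~[][](r | (p | q)), w0   [~->-rule on 2]
6. ~(q | r), w0   [~<>-rule on 3 via w0Rw0]
7. ~q, w0   [~|-rule on 6]
8. ~r, w0   [~|-rule on 6]
9. r | (p | q), w0   [[]-rule on 4 via w0Rw0]
10. p | q, w0   [|-rule on 9 (branches; this branch)]
11. p, w0   [|-rule on 10 (branches; this branch)]
12. ~[](r | (p | q)), w1   [~[]-rule on 5: fresh world w1, w0Rw1]
13. ~(q | r), w1   [~<>-rule on 3 via w0Rw1]
14. ~q, w1   [~|-rule on 13]
15. ~r, w1   [~|-rule on 13]
16. r | (p | q), w1   [[]-rule on 4 via w0Rw1]
17. p | q, w1   [|-rule on 16 (branches; this branch)]
18. p, w1   [|-rule on 17 (branches; this branch)]
19. ~(r | (p | q)), w2   [~[]-rule on 12: fresh world w2, w1Rw2]
20. ~r, w2   [~|-rule on 19]
21. ~(p | q), w2   [~|-rule on 19]
22. ~p, w2   [~|-rule on 21]
23. ~q, w2   [~|-rule on 21]
24. ~(q | r), w2   [~<>-rule on 3 via w0Rw2]
25. r | (p | q), w2   [[]-rule on 4 via w0Rw2]
26. p | q, w2   [|-rule on 25 (branches; this branch)]
27. q, w2   [|-rule on 26 (branches; this branch)]
Accessibility: w0Rw0, w0Rw1, w0Rw2, w1Rw1, w1Rw2, w2Rw2
Branch closes: q and ~q both at w2.
All branches of the negation close; one closing branch shown above.

Valid in S4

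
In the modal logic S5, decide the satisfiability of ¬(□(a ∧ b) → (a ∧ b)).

1. ¬(□(a ∧ b) → (a ∧ b)), 0
2. □(a ∧ b), 0   [¬→-rule on 1]
3. ¬(a ∧ b), 0   [¬→-rule on 1]
4. a ∧ b, 0   [□-rule on 2 via 0R0]
5. a, 0   [∧-rule on 4]
6. b, 0   [∧-rule on 4]
7. ¬b, 0   [¬∧-rule on 3 (branches; this branch)]
Accessibility: 0R0
Branch closes: b and ¬b both at 0.
(One branch shown.) All branches close.

Unsatisfiable (every branch closes)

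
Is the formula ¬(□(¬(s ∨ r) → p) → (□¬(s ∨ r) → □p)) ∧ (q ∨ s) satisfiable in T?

No, unsatisfiable

1. ¬(□(¬(s ∨ r) → p) → (□¬(s ∨ r) → □p)) ∧ (q ∨ s), 0
2. ¬(□(¬(s ∨ r) → p) → (□¬(s ∨ r) → □p)), 0
3. q ∨ s, 0
4. □(¬(s ∨ r) → p), 0
5. ¬(□¬(s ∨ r) → □p), 0
6. □¬(s ∨ r), 0
7. ¬□p, 0
8. ¬(s ∨ r) → p, 0
9. ¬(s ∨ r), 0
10. ¬s, 0
11. ¬r, 0
12. q, 0
13. p, 0
14. ¬p, 1
15. ¬(s ∨ r) → p, 1
16. ¬(s ∨ r), 1
17. ¬s, 1
18. ¬r, 1
19. s ∨ r, 1
20. r, 1
Accessibility: 0R0, 0R1, 1R1
Branch closes: r and ¬r both at 1.
(One branch shown.) All branches close.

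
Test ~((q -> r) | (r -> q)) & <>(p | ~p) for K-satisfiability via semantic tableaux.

1. ~((q -> r) | (r -> q)) & <>(p | ~p), u
2. ~((q -> r) | (r -> q)), u
3. <>(p | ~p), u
4. ~(q -> r), u
5. ~(r -> q), u
6. q, u
7. ~r, u
8. r, u
9. ~q, u
Branch closes: r and ~r both at u.
All branches of the tableau close; one closing branch shown above.

No, unsatisfiable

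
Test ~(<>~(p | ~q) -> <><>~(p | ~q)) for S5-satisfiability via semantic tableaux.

Unsatisfiable

1. ~(<>~(p | ~q) -> <><>~(p | ~q)), w0
2. <>~(p | ~q), w0
3. ~<><>~(p | ~q), w0
4. ~<>~(p | ~q), w0
5. p | ~q, w0
6. ~q, w0
7. ~(p | ~q), w1
8. ~p, w1
9. q, w1
10. ~<>~(p | ~q), w1
11. p | ~q, w1
12. ~q, w1
Accessibility: w0Rw0, w0Rw1, w1Rw0, w1Rw1
Branch closes: q and ~q both at w1.
Every branch closes; the branch above is one of them.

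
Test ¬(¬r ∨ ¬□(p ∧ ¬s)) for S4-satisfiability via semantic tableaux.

1. ¬(¬r ∨ ¬□(p ∧ ¬s)), w0
2. r, w0   [¬∨-rule on 1]
3. □(p ∧ ¬s), w0   [¬∨-rule on 1]
4. p ∧ ¬s, w0   [□-rule on 3 via w0Rw0]
5. p, w0   [∧-rule on 4]
6. ¬s, w0   [∧-rule on 4]
Accessibility: w0Rw0

Satisfiable (open branch found)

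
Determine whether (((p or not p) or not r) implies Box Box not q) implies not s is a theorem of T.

Tableau for the negation not ((((p or not p) or not r) implies Box Box not q) implies not s):
1. not ((((p or not p) or not r) implies Box Box not q) implies not s), w0
2. ((p or not p) or not r) implies Box Box not q, w0
3. s, w0
4. Box Box not q, w0
5. Box not q, w0
6. not q, w0
Accessibility: w0Rw0
The negation has an open branch (countermodel exists).

Not valid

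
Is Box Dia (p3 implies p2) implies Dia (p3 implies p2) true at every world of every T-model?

Valid in T

Tableau for the negation not (Box Dia (p3 implies p2) implies Dia (p3 implies p2)):
1. not (Box Dia (p3 implies p2) implies Dia (p3 implies p2)), 0
2. Box Dia (p3 implies p2), 0
3. not Dia (p3 implies p2), 0
4. Dia (p3 implies p2), 0
5. not (p3 implies p2), 0
6. p3, 0
7. not p2, 0
8. p3 implies p2, 1
9. Dia (p3 implies p2), 1
10. not (p3 implies p2), 1
11. p3, 1
12. not p2, 1
13. p2, 1
Accessibility: 0R0, 0R1, 1R1
Branch closes: p2 and not p2 both at 1.
All branches of the negation close; one closing branch shown above.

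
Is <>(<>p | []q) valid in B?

No, not valid

Tableau for the negation ~<>(<>p | []q):
1. ~<>(<>p | []q), u
2. ~(<>p | []q), u
3. ~<>p, u
4. ~[]q, u
5. ~p, u
6. ~q, v
7. ~(<>p | []q), v
8. ~<>p, v
9. ~[]q, v
10. ~p, v
11. ~q, w
12. ~p, w
Accessibility: uRu, uRv, vRu, vRv, vRw, wRv, wRw
The negation has an open branch (countermodel exists).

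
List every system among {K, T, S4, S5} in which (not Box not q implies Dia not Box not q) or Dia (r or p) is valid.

T, S4, S5

K-tableau for the negation not ((not Box not q implies Dia not Box not q) or Dia (r or p)):
1. not ((not Box not q implies Dia not Box not q) or Dia (r or p)), 0
2. not (not Box not q implies Dia not Box not q), 0
3. not Dia (r or p), 0
4. not Box not q, 0
5. not Dia not Box not q, 0
6. q, 1
7. not (r or p), 1
8. not r, 1
9. not p, 1
10. Box not q, 1
Accessibility: 0R1
Complete open branch: countermodel on a K-frame, so not valid in K.
T-tableau for the negation not ((not Box not q implies Dia not Box not q) or Dia (r or p)):
1. not ((not Box not q implies Dia not Box not q) or Dia (r or p)), 0
2. not (not Box not q implies Dia not Box not q), 0
3. not Dia (r or p), 0
4. not Box not q, 0
5. not Dia not Box not q, 0
6. not (r or p), 0
7. not r, 0
8. not p, 0
9. Box not q, 0
10. not q, 0
11. q, 1
12. not (r or p), 1
13. not r, 1
14. not p, 1
15. Box not q, 1
16. not q, 1
Accessibility: 0R0, 0R1, 1R1
Branch closes: q and not q both at 1.
Every branch closes (one shown): valid in T, hence also in S4, S5 (every theorem of T is a theorem of S4 and S5).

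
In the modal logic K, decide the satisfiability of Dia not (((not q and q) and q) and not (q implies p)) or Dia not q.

Satisfiable

1. Dia not (((not q and q) and q) and not (q implies p)) or Dia not q, w0
2. Dia not q, w0   [or-rule on 1 (branches; this branch)]
3. not q, w1   [Dia-rule on 2: fresh world w1, w0Rw1]
Accessibility: w0Rw1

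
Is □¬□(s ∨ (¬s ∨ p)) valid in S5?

Invalid (countermodel exists)

Tableau for the negation ¬□¬□(s ∨ (¬s ∨ p)):
1. ¬□¬□(s ∨ (¬s ∨ p)), w0
2. □(s ∨ (¬s ∨ p)), w1
3. s ∨ (¬s ∨ p), w0
4. s ∨ (¬s ∨ p), w1
5. ¬s ∨ p, w0
6. ¬s ∨ p, w1
7. p, w0
8. p, w1
Accessibility: w0Rw0, w0Rw1, w1Rw0, w1Rw1
The negation has an open branch (countermodel exists).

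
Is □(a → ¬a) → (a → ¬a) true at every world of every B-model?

Tableau for the negation ¬(□(a → ¬a) → (a → ¬a)):
1. ¬(□(a → ¬a) → (a → ¬a)), u
2. □(a → ¬a), u
3. ¬(a → ¬a), u
4. a, u
5. a → ¬a, u
6. ¬a, u
Accessibility: uRu
Branch closes: a and ¬a both at u.
All branches of the negation close; one closing branch shown above.

Valid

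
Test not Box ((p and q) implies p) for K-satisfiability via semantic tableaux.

1. not Box ((p and q) implies p), u
2. not ((p and q) implies p), v   [neg-Box-rule on 1: fresh world v, uRv]
3. p and q, v   [neg-implies-rule on 2]
4. not p, v   [neg-implies-rule on 2]
5. p, v   [and-rule on 3]
6. q, v   [and-rule on 3]
Accessibility: uRv
Branch closes: p and not p both at v.
(One branch shown.) All branches close.

Unsatisfiable (every branch closes)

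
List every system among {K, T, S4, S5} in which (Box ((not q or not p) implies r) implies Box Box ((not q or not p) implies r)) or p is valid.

S4-tableau for the negation not ((Box ((not q or not p) implies r) implies Box Box ((not q or not p) implies r)) or p):
1. not ((Box ((not q or not p) implies r) implies Box Box ((not q or not p) implies r)) or p), w0
2. not (Box ((not q or not p) implies r) implies Box Box ((not q or not p) implies r)), w0
3. not p, w0
4. Box ((not q or not p) implies r), w0
5. not Box Box ((not q or not p) implies r), w0
6. (not q or not p) implies r, w0
7. r, w0
8. not Box ((not q or not p) implies r), w1
9. (not q or not p) implies r, w1
10. not (not q or not p), w1
11. q, w1
12. p, w1
13. not ((not q or not p) implies r), w2
14. not q or not p, w2
15. not r, w2
16. (not q or not p) implies r, w2
17. not p, w2
18. not (not q or not p), w2
19. q, w2
20. p, w2
Accessibility: w0Rw0, w0Rw1, w0Rw2, w1Rw1, w1Rw2, w2Rw2
Branch closes: p and not p both at w2.
Every branch closes (one shown): valid in S4, hence also in S5 (every theorem of S4 is a theorem of S5).
T-tableau for the negation not ((Box ((not q or not p) implies r) implies Box Box ((not q or not p) implies r)) or p):
1. not ((Box ((not q or not p) implies r) implies Box Box ((not q or not p) implies r)) or p), w0
2. not (Box ((not q or not p) implies r) implies Box Box ((not q or not p) implies r)), w0
3. not p, w0
4. Box ((not q or not p) implies r), w0
5. not Box Box ((not q or not p) implies r), w0
6. (not q or not p) implies r, w0
7. r, w0
8. not Box ((not q or not p) implies r), w1
9. (not q or not p) implies r, w1
10. r, w1
11. not ((not q or not p) implies r), w2
12. not q or not p, w2
13. not r, w2
14. not p, w2
Accessibility: w0Rw0, w0Rw1, w1Rw1, w1Rw2, w2Rw2
Complete open branch: countermodel on a T-frame, so not valid in T, nor in K (the same frame is also a K-frame).

S4, S5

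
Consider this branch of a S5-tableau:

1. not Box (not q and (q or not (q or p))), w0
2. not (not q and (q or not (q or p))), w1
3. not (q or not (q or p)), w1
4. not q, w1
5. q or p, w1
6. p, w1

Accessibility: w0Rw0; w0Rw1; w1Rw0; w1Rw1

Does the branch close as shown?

Open

No world carries both an atom and its negation.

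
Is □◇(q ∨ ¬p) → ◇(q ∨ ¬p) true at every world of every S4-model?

Yes, valid

Tableau for the negation ¬(□◇(q ∨ ¬p) → ◇(q ∨ ¬p)):
1. ¬(□◇(q ∨ ¬p) → ◇(q ∨ ¬p)), u
2. □◇(q ∨ ¬p), u
3. ¬◇(q ∨ ¬p), u
4. ◇(q ∨ ¬p), u
5. ¬(q ∨ ¬p), u
6. ¬q, u
7. p, u
8. q ∨ ¬p, v
9. ◇(q ∨ ¬p), v
10. ¬(q ∨ ¬p), v
11. ¬q, v
12. p, v
13. ¬p, v
Accessibility: uRu, uRv, vRv
Branch closes: p and ¬p both at v.
Every branch of the negation's tableau closes; the branch above is one of them.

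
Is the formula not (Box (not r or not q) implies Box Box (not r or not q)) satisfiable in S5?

No, unsatisfiable

1. not (Box (not r or not q) implies Box Box (not r or not q)), u
2. Box (not r or not q), u
3. not Box Box (not r or not q), u
4. not r or not q, u
5. not q, u
6. not Box (not r or not q), v
7. not r or not q, v
8. not q, v
9. not (not r or not q), w
10. r, w
11. q, w
12. not r or not q, w
13. not q, w
Accessibility: uRu, uRv, uRw, vRu, vRv, vRw, wRu, wRv, wRw
Branch closes: q and not q both at w.
All branches of the tableau close; one closing branch shown above.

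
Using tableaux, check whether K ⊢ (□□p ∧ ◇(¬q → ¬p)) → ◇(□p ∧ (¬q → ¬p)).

Tableau for the negation ¬((□□p ∧ ◇(¬q → ¬p)) → ◇(□p ∧ (¬q → ¬p))):
1. ¬((□□p ∧ ◇(¬q → ¬p)) → ◇(□p ∧ (¬q → ¬p))), 0
2. □□p ∧ ◇(¬q → ¬p), 0   [¬→-rule on 1]
3. ¬◇(□p ∧ (¬q → ¬p)), 0   [¬→-rule on 1]
4. □□p, 0   [∧-rule on 2]
5. ◇(¬q → ¬p), 0   [∧-rule on 2]
6. ¬q → ¬p, 1   [◇-rule on 5: fresh world 1, 0R1]
7. ¬(□p ∧ (¬q → ¬p)), 1   [¬◇-rule on 3 via 0R1]
8. □p, 1   [□-rule on 4 via 0R1]
9. ¬p, 1   [→-rule on 6 (branches; this branch)]
10. ¬□p, 1   [¬∧-rule on 7 (branches; this branch)]
11. ¬p, 2   [¬□-rule on 10: fresh world 2, 1R2]
12. p, 2   [□-rule on 8 via 1R2]
Accessibility: 0R1, 1R2
Branch closes: p and ¬p both at 2.
Every branch of the negation's tableau closes; the branch above is one of them.

Valid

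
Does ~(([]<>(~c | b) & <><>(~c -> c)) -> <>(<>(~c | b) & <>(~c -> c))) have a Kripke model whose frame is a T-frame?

No, unsatisfiable

1. ~(([]<>(~c | b) & <><>(~c -> c)) -> <>(<>(~c | b) & <>(~c -> c))), 0
2. []<>(~c | b) & <><>(~c -> c), 0
3. ~<>(<>(~c | b) & <>(~c -> c)), 0
4. []<>(~c | b), 0
5. <><>(~c -> c), 0
6. ~(<>(~c | b) & <>(~c -> c)), 0
7. <>(~c | b), 0
8. ~<>(~c -> c), 0
9. ~(~c -> c), 0
10. ~c, 0
11. <>(~c -> c), 1
12. ~(<>(~c | b) & <>(~c -> c)), 1
13. <>(~c | b), 1
14. ~(~c -> c), 1
15. ~c, 1
16. ~<>(~c -> c), 1
17. ~c | b, 2
18. ~(<>(~c | b) & <>(~c -> c)), 2
19. <>(~c | b), 2
20. ~(~c -> c), 2
21. ~c, 2
22. b, 2
23. ~<>(~c -> c), 2
24. ~c -> c, 3
25. ~(~c -> c), 3
26. ~c, 3
27. c, 3
Accessibility: 0R0, 0R1, 0R2, 1R1, 1R3, 2R2, 3R3
Branch closes: c and ~c both at 3.
(One branch shown.) All branches close.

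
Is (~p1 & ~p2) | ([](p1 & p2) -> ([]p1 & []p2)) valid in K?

Valid

Tableau for the negation ~((~p1 & ~p2) | ([](p1 & p2) -> ([]p1 & []p2))):
1. ~((~p1 & ~p2) | ([](p1 & p2) -> ([]p1 & []p2))), 0
2. ~(~p1 & ~p2), 0
3. ~([](p1 & p2) -> ([]p1 & []p2)), 0
4. [](p1 & p2), 0
5. ~([]p1 & []p2), 0
6. p2, 0
7. ~[]p2, 0
8. ~p2, 1
9. p1 & p2, 1
10. p1, 1
11. p2, 1
Accessibility: 0R1
Branch closes: p2 and ~p2 both at 1.
Every branch of the negation's tableau closes; the branch above is one of them.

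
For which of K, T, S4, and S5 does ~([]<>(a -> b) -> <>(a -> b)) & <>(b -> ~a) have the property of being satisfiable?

K

K-tableau for the formula:
1. ~([]<>(a -> b) -> <>(a -> b)) & <>(b -> ~a), w0
2. ~([]<>(a -> b) -> <>(a -> b)), w0   [&-rule on 1]
3. <>(b -> ~a), w0   [&-rule on 1]
4. []<>(a -> b), w0   [~->-rule on 2]
5. ~<>(a -> b), w0   [~->-rule on 2]
6. b -> ~a, w1   [<>-rule on 3: fresh world w1, w0Rw1]
7. <>(a -> b), w1   [[]-rule on 4 via w0Rw1]
8. ~(a -> b), w1   [~<>-rule on 5 via w0Rw1]
9. a, w1   [~->-rule on 8]
10. ~b, w1   [~->-rule on 8]
11. a -> b, w2   [<>-rule on 7: fresh world w2, w1Rw2]
12. b, w2   [->-rule on 11 (branches; this branch)]
Accessibility: w0Rw1, w1Rw2
Complete open branch: satisfiable in K.
T-tableau for the formula:
1. ~([]<>(a -> b) -> <>(a -> b)) & <>(b -> ~a), w0
2. ~([]<>(a -> b) -> <>(a -> b)), w0   [&-rule on 1]
3. <>(b -> ~a), w0   [&-rule on 1]
4. []<>(a -> b), w0   [~->-rule on 2]
5. ~<>(a -> b), w0   [~->-rule on 2]
6. <>(a -> b), w0   [[]-rule on 4 via w0Rw0]
7. ~(a -> b), w0   [~<>-rule on 5 via w0Rw0]
8. a, w0   [~->-rule on 7]
9. ~b, w0   [~->-rule on 7]
10. b -> ~a, w1   [<>-rule on 3: fresh world w1, w0Rw1]
11. <>(a -> b), w1   [[]-rule on 4 via w0Rw1]
12. ~(a -> b), w1   [~<>-rule on 5 via w0Rw1]
13. a, w1   [~->-rule on 12]
14. ~b, w1   [~->-rule on 12]
15. a -> b, w2   [<>-rule on 6: fresh world w2, w0Rw2]
16. <>(a -> b), w2   [[]-rule on 4 via w0Rw2]
17. ~(a -> b), w2   [~<>-rule on 5 via w0Rw2]
18. a, w2   [~->-rule on 17]
19. ~b, w2   [~->-rule on 17]
20. b, w2   [->-rule on 15 (branches; this branch)]
Accessibility: w0Rw0, w0Rw1, w0Rw2, w1Rw1, w2Rw2
Branch closes: b and ~b both at w2.
Every branch closes (one shown): unsatisfiable in T, hence also in S4, S5 (every S4/S5-frame is a T-frame).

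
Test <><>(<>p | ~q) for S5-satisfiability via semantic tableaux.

1. <><>(<>p | ~q), u
2. <>(<>p | ~q), v   [<>-rule on 1: fresh world v, uRv]
3. <>p | ~q, w   [<>-rule on 2: fresh world w, vRw]
4. ~q, w   [|-rule on 3 (branches; this branch)]
Accessibility: uRu, uRv, uRw, vRu, vRv, vRw, wRu, wRv, wRw

Satisfiable (open branch found)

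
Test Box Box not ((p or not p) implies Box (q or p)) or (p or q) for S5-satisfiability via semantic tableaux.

Satisfiable

1. Box Box not ((p or not p) implies Box (q or p)) or (p or q), w0
2. p or q, w0
3. q, w0
Accessibility: w0Rw0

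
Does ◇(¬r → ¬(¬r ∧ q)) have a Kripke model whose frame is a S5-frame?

1. ◇(¬r → ¬(¬r ∧ q)), u
2. ¬r → ¬(¬r ∧ q), v
3. ¬(¬r ∧ q), v
4. ¬q, v
Accessibility: uRu, uRv, vRu, vRv

Satisfiable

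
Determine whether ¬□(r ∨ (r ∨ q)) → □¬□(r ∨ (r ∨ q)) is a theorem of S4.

Tableau for the negation ¬(¬□(r ∨ (r ∨ q)) → □¬□(r ∨ (r ∨ q))):
1. ¬(¬□(r ∨ (r ∨ q)) → □¬□(r ∨ (r ∨ q))), 0
2. ¬□(r ∨ (r ∨ q)), 0   [¬→-rule on 1]
3. ¬□¬□(r ∨ (r ∨ q)), 0   [¬→-rule on 1]
4. ¬(r ∨ (r ∨ q)), 1   [¬□-rule on 2: fresh world 1, 0R1]
5. ¬r, 1   [¬∨-rule on 4]
6. ¬(r ∨ q), 1   [¬∨-rule on 4]
7. ¬q, 1   [¬∨-rule on 6]
8. □(r ∨ (r ∨ q)), 2   [¬□-rule on 3: fresh world 2, 0R2]
9. r ∨ (r ∨ q), 2   [□-rule on 8 via 2R2]
10. r ∨ q, 2   [∨-rule on 9 (branches; this branch)]
11. q, 2   [∨-rule on 10 (branches; this branch)]
Accessibility: 0R0, 0R1, 0R2, 1R1, 2R2
The negation has an open branch (countermodel exists).

Not valid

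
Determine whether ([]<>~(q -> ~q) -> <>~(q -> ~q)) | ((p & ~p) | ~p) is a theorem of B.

Tableau for the negation ~(([]<>~(q -> ~q) -> <>~(q -> ~q)) | ((p & ~p) | ~p)):
1. ~(([]<>~(q -> ~q) -> <>~(q -> ~q)) | ((p & ~p) | ~p)), w0
2. ~([]<>~(q -> ~q) -> <>~(q -> ~q)), w0
3. ~((p & ~p) | ~p), w0
4. []<>~(q -> ~q), w0
5. ~<>~(q -> ~q), w0
6. ~(p & ~p), w0
7. p, w0
8. <>~(q -> ~q), w0
9. q -> ~q, w0
10. ~q, w0
11. ~(q -> ~q), w1
12. q, w1
13. <>~(q -> ~q), w1
14. q -> ~q, w1
15. ~q, w1
Accessibility: w0Rw0, w0Rw1, w1Rw0, w1Rw1
Branch closes: q and ~q both at w1.
Every branch of the negation's tableau closes; the branch above is one of them.

Yes, valid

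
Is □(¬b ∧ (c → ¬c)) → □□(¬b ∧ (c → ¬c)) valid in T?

Tableau for the negation ¬(□(¬b ∧ (c → ¬c)) → □□(¬b ∧ (c → ¬c))):
1. ¬(□(¬b ∧ (c → ¬c)) → □□(¬b ∧ (c → ¬c))), u
2. □(¬b ∧ (c → ¬c)), u   [¬→-rule on 1]
3. ¬□□(¬b ∧ (c → ¬c)), u   [¬→-rule on 1]
4. ¬b ∧ (c → ¬c), u   [□-rule on 2 via uRu]
5. ¬b, u   [∧-rule on 4]
6. c → ¬c, u   [∧-rule on 4]
7. ¬c, u   [→-rule on 6 (branches; this branch)]
8. ¬□(¬b ∧ (c → ¬c)), v   [¬□-rule on 3: fresh world v, uRv]
9. ¬b ∧ (c → ¬c), v   [□-rule on 2 via uRv]
10. ¬b, v   [∧-rule on 9]
11. c → ¬c, v   [∧-rule on 9]
12. ¬c, v   [→-rule on 11 (branches; this branch)]
13. ¬(¬b ∧ (c → ¬c)), w   [¬□-rule on 8: fresh world w, vRw]
14. ¬(c → ¬c), w   [¬∧-rule on 13 (branches; this branch)]
15. c, w   [¬→-rule on 14]
Accessibility: uRu, uRv, vRv, vRw, wRw
The negation has an open branch (countermodel exists).

No, not valid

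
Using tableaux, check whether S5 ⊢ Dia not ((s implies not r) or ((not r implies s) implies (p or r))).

Tableau for the negation not Dia not ((s implies not r) or ((not r implies s) implies (p or r))):
1. not Dia not ((s implies not r) or ((not r implies s) implies (p or r))), w0
2. (s implies not r) or ((not r implies s) implies (p or r)), w0
3. (not r implies s) implies (p or r), w0
4. p or r, w0
5. r, w0
Accessibility: w0Rw0
The negation has an open branch (countermodel exists).

Not valid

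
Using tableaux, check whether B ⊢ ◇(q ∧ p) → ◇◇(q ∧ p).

Valid in B

Tableau for the negation ¬(◇(q ∧ p) → ◇◇(q ∧ p)):
1. ¬(◇(q ∧ p) → ◇◇(q ∧ p)), w0
2. ◇(q ∧ p), w0
3. ¬◇◇(q ∧ p), w0
4. ¬◇(q ∧ p), w0
5. ¬(q ∧ p), w0
6. ¬p, w0
7. q ∧ p, w1
8. q, w1
9. p, w1
10. ¬◇(q ∧ p), w1
11. ¬(q ∧ p), w1
12. ¬p, w1
Accessibility: w0Rw0, w0Rw1, w1Rw0, w1Rw1
Branch closes: p and ¬p both at w1.
Every branch of the negation's tableau closes; the branch above is one of them.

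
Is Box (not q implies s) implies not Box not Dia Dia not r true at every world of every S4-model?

Tableau for the negation not (Box (not q implies s) implies not Box not Dia Dia not r):
1. not (Box (not q implies s) implies not Box not Dia Dia not r), w0
2. Box (not q implies s), w0
3. Box not Dia Dia not r, w0
4. not q implies s, w0
5. not Dia Dia not r, w0
6. not Dia not r, w0
7. r, w0
8. s, w0
Accessibility: w0Rw0
The negation has an open branch (countermodel exists).

No, not valid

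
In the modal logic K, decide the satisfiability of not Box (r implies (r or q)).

1. not Box (r implies (r or q)), u
2. not (r implies (r or q)), v
3. r, v
4. not (r or q), v
5. not r, v
6. not q, v
Accessibility: uRv
Branch closes: r and not r both at v.
All branches of the tableau close; one closing branch shown above.

Unsatisfiable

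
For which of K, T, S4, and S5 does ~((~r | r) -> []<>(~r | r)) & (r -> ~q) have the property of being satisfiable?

K

K-tableau for the formula:
1. ~((~r | r) -> []<>(~r | r)) & (r -> ~q), u
2. ~((~r | r) -> []<>(~r | r)), u
3. r -> ~q, u
4. ~r | r, u
5. ~[]<>(~r | r), u
6. ~q, u
7. r, u
8. ~<>(~r | r), v
Accessibility: uRv
Complete open branch: satisfiable in K.
T-tableau for the formula:
1. ~((~r | r) -> []<>(~r | r)) & (r -> ~q), u
2. ~((~r | r) -> []<>(~r | r)), u
3. r -> ~q, u
4. ~r | r, u
5. ~[]<>(~r | r), u
6. ~q, u
7. r, u
8. ~<>(~r | r), v
9. ~(~r | r), v
10. r, v
11. ~r, v
Accessibility: uRu, uRv, vRv
Branch closes: r and ~r both at v.
Every branch closes (one shown): unsatisfiable in T, hence also in S4, S5 (every S4/S5-frame is a T-frame).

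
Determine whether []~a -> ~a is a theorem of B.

Tableau for the negation ~([]~a -> ~a):
1. ~([]~a -> ~a), w0
2. []~a, w0   [~->-rule on 1]
3. a, w0   [~->-rule on 1]
4. ~a, w0   [[]-rule on 2 via w0Rw0]
Accessibility: w0Rw0
Branch closes: a and ~a both at w0.
All branches of the negation close; one closing branch shown above.

Yes, valid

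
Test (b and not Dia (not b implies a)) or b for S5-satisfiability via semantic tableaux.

1. (b and not Dia (not b implies a)) or b, 0
2. b, 0
Accessibility: 0R0

Yes, satisfiable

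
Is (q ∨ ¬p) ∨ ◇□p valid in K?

Tableau for the negation ¬((q ∨ ¬p) ∨ ◇□p):
1. ¬((q ∨ ¬p) ∨ ◇□p), 0
2. ¬(q ∨ ¬p), 0
3. ¬◇□p, 0
4. ¬q, 0
5. p, 0
The negation has an open branch (countermodel exists).

No, not valid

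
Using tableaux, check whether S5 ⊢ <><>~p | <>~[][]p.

Not valid

Tableau for the negation ~(<><>~p | <>~[][]p):
1. ~(<><>~p | <>~[][]p), 0
2. ~<><>~p, 0   [~|-rule on 1]
3. ~<>~[][]p, 0   [~|-rule on 1]
4. ~<>~p, 0   [~<>-rule on 2 via 0R0]
5. [][]p, 0   [~<>-rule on 3 via 0R0]
6. p, 0   [~<>-rule on 4 via 0R0]
7. []p, 0   [[]-rule on 5 via 0R0]
Accessibility: 0R0
The negation has an open branch (countermodel exists).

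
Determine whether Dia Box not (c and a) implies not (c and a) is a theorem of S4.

Tableau for the negation not (Dia Box not (c and a) implies not (c and a)):
1. not (Dia Box not (c and a) implies not (c and a)), w0
2. Dia Box not (c and a), w0
3. c and a, w0
4. c, w0
5. a, w0
6. Box not (c and a), w1
7. not (c and a), w1
8. not a, w1
Accessibility: w0Rw0, w0Rw1, w1Rw1
The negation has an open branch (countermodel exists).

No, not valid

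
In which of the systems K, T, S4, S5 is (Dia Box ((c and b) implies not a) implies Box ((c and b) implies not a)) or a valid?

S4-tableau for the negation not ((Dia Box ((c and b) implies not a) implies Box ((c and b) implies not a)) or a):
1. not ((Dia Box ((c and b) implies not a) implies Box ((c and b) implies not a)) or a), 0
2. not (Dia Box ((c and b) implies not a) implies Box ((c and b) implies not a)), 0   [neg-or-rule on 1]
3. not a, 0   [neg-or-rule on 1]
4. Dia Box ((c and b) implies not a), 0   [neg-implies-rule on 2]
5. not Box ((c and b) implies not a), 0   [neg-implies-rule on 2]
6. Box ((c and b) implies not a), 1   [Dia-rule on 4: fresh world 1, 0R1]
7. (c and b) implies not a, 1   [Box-rule on 6 via 1R1]
8. not a, 1   [implies-rule on 7 (branches; this branch)]
9. not ((c and b) implies not a), 2   [neg-Box-rule on 5: fresh world 2, 0R2]
10. c and b, 2   [neg-implies-rule on 9]
11. a, 2   [neg-implies-rule on 9]
12. c, 2   [and-rule on 10]
13. b, 2   [and-rule on 10]
Accessibility: 0R0, 0R1, 0R2, 1R1, 2R2
Complete open branch: countermodel on an S4-frame, so not valid in S4, nor in K, T (the same frame is also a K-frame and a T-frame).
S5-tableau for the negation not ((Dia Box ((c and b) implies not a) implies Box ((c and b) implies not a)) or a):
1. not ((Dia Box ((c and b) implies not a) implies Box ((c and b) implies not a)) or a), 0
2. not (Dia Box ((c and b) implies not a) implies Box ((c and b) implies not a)), 0   [neg-or-rule on 1]
3. not a, 0   [neg-or-rule on 1]
4. Dia Box ((c and b) implies not a), 0   [neg-implies-rule on 2]
5. not Box ((c and b) implies not a), 0   [neg-implies-rule on 2]
6. Box ((c and b) implies not a), 1   [Dia-rule on 4: fresh world 1, 0R1]
7. (c and b) implies not a, 0   [Box-rule on 6 via 1R0]
8. (c and b) implies not a, 1   [Box-rule on 6 via 1R1]
9. not (c and b), 0   [implies-rule on 7 (branches; this branch)]
10. not (c and b), 1   [implies-rule on 8 (branches; this branch)]
11. not b, 0   [neg-and-rule on 9 (branches; this branch)]
12. not b, 1   [neg-and-rule on 10 (branches; this branch)]
13. not ((c and b) implies not a), 2   [neg-Box-rule on 5: fresh world 2, 0R2]
14. c and b, 2   [neg-implies-rule on 13]
15. a, 2   [neg-implies-rule on 13]
16. c, 2   [and-rule on 14]
17. b, 2   [and-rule on 14]
18. (c and b) implies not a, 2   [Box-rule on 6 via 1R2]
19. not (c and b), 2   [implies-rule on 18 (branches; this branch)]
20. not b, 2   [neg-and-rule on 19 (branches; this branch)]
Accessibility: 0R0, 0R1, 0R2, 1R0, 1R1, 1R2, 2R0, 2R1, 2R2
Branch closes: b and not b both at 2.
Every branch closes (one shown): valid in S5.

S5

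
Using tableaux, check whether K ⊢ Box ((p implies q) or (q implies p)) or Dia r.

Yes, valid

Tableau for the negation not (Box ((p implies q) or (q implies p)) or Dia r):
1. not (Box ((p implies q) or (q implies p)) or Dia r), 0
2. not Box ((p implies q) or (q implies p)), 0
3. not Dia r, 0
4. not ((p implies q) or (q implies p)), 1
5. not (p implies q), 1
6. not (q implies p), 1
7. p, 1
8. not q, 1
9. q, 1
10. not p, 1
Accessibility: 0R1
Branch closes: q and not q both at 1.
All branches of the negation close; one closing branch shown above.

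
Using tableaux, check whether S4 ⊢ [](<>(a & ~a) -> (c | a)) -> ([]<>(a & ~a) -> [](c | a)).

Tableau for the negation ~([](<>(a & ~a) -> (c | a)) -> ([]<>(a & ~a) -> [](c | a))):
1. ~([](<>(a & ~a) -> (c | a)) -> ([]<>(a & ~a) -> [](c | a))), w0
2. [](<>(a & ~a) -> (c | a)), w0
3. ~([]<>(a & ~a) -> [](c | a)), w0
4. []<>(a & ~a), w0
5. ~[](c | a), w0
6. <>(a & ~a) -> (c | a), w0
7. <>(a & ~a), w0
8. ~<>(a & ~a), w0
9. ~(a & ~a), w0
10. a, w0
11. ~(c | a), w1
12. ~c, w1
13. ~a, w1
14. <>(a & ~a) -> (c | a), w1
15. <>(a & ~a), w1
16. ~(a & ~a), w1
17. ~<>(a & ~a), w1
18. a & ~a, w2
19. a, w2
20. ~a, w2
Accessibility: w0Rw0, w0Rw1, w0Rw2, w1Rw1, w2Rw2
Branch closes: a and ~a both at w2.
Every branch of the negation's tableau closes; the branch above is one of them.

Valid in S4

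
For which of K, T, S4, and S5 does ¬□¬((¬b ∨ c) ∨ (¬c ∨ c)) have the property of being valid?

T-tableau for the negation □¬((¬b ∨ c) ∨ (¬c ∨ c)):
1. □¬((¬b ∨ c) ∨ (¬c ∨ c)), 0
2. ¬((¬b ∨ c) ∨ (¬c ∨ c)), 0   [□-rule on 1 via 0R0]
3. ¬(¬b ∨ c), 0   [¬∨-rule on 2]
4. ¬(¬c ∨ c), 0   [¬∨-rule on 2]
5. b, 0   [¬∨-rule on 3]
6. ¬c, 0   [¬∨-rule on 3]
7. c, 0   [¬∨-rule on 4]
Accessibility: 0R0
Branch closes: c and ¬c both at 0.
Every branch closes (one shown): valid in T, hence also in S4, S5 (every theorem of T is a theorem of S4 and S5).
K-tableau for the negation □¬((¬b ∨ c) ∨ (¬c ∨ c)):
1. □¬((¬b ∨ c) ∨ (¬c ∨ c)), 0
Complete open branch: countermodel on a K-frame, so not valid in K.

T, S4, S5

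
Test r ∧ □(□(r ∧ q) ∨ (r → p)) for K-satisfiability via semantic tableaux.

Satisfiable

1. r ∧ □(□(r ∧ q) ∨ (r → p)), u
2. r, u   [∧-rule on 1]
3. □(□(r ∧ q) ∨ (r → p)), u   [∧-rule on 1]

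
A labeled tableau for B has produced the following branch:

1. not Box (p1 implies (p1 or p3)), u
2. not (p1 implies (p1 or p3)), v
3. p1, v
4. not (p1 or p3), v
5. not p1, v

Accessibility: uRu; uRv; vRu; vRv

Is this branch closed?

Yes, closed

Both p1 and not p1 appear at v.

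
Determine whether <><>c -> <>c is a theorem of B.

No, not valid

Tableau for the negation ~(<><>c -> <>c):
1. ~(<><>c -> <>c), u
2. <><>c, u
3. ~<>c, u
4. ~c, u
5. <>c, v
6. ~c, v
7. c, w
Accessibility: uRu, uRv, vRu, vRv, vRw, wRv, wRw
The negation has an open branch (countermodel exists).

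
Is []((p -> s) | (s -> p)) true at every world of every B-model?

Tableau for the negation ~[]((p -> s) | (s -> p)):
1. ~[]((p -> s) | (s -> p)), w0
2. ~((p -> s) | (s -> p)), w1
3. ~(p -> s), w1
4. ~(s -> p), w1
5. p, w1
6. ~s, w1
7. s, w1
8. ~p, w1
Accessibility: w0Rw0, w0Rw1, w1Rw0, w1Rw1
Branch closes: s and ~s both at w1.
All branches of the negation close; one closing branch shown above.

Yes, valid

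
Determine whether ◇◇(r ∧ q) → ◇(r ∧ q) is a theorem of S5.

Tableau for the negation ¬(◇◇(r ∧ q) → ◇(r ∧ q)):
1. ¬(◇◇(r ∧ q) → ◇(r ∧ q)), 0
2. ◇◇(r ∧ q), 0
3. ¬◇(r ∧ q), 0
4. ¬(r ∧ q), 0
5. ¬q, 0
6. ◇(r ∧ q), 1
7. ¬(r ∧ q), 1
8. ¬q, 1
9. r ∧ q, 2
10. r, 2
11. q, 2
12. ¬(r ∧ q), 2
13. ¬q, 2
Accessibility: 0R0, 0R1, 0R2, 1R0, 1R1, 1R2, 2R0, 2R1, 2R2
Branch closes: q and ¬q both at 2.
Every branch of the negation's tableau closes; the branch above is one of them.

Yes, valid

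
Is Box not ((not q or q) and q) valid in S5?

Invalid (countermodel exists)

Tableau for the negation not Box not ((not q or q) and q):
1. not Box not ((not q or q) and q), w0
2. (not q or q) and q, w1
3. not q or q, w1
4. q, w1
Accessibility: w0Rw0, w0Rw1, w1Rw0, w1Rw1
The negation has an open branch (countermodel exists).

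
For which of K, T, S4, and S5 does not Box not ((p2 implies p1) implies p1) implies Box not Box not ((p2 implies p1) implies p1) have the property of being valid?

S5

S5-tableau for the negation not (not Box not ((p2 implies p1) implies p1) implies Box not Box not ((p2 implies p1) implies p1)):
1. not (not Box not ((p2 implies p1) implies p1) implies Box not Box not ((p2 implies p1) implies p1)), u
2. not Box not ((p2 implies p1) implies p1), u   [neg-implies-rule on 1]
3. not Box not Box not ((p2 implies p1) implies p1), u   [neg-implies-rule on 1]
4. (p2 implies p1) implies p1, v   [neg-Box-rule on 2: fresh world v, uRv]
5. not (p2 implies p1), v   [implies-rule on 4 (branches; this branch)]
6. p2, v   [neg-implies-rule on 5]
7. not p1, v   [neg-implies-rule on 5]
8. Box not ((p2 implies p1) implies p1), w   [neg-Box-rule on 3: fresh world w, uRw]
9. not ((p2 implies p1) implies p1), u   [Box-rule on 8 via wRu]
10. p2 implies p1, u   [neg-implies-rule on 9]
11. not p1, u   [neg-implies-rule on 9]
12. not ((p2 implies p1) implies p1), v   [Box-rule on 8 via wRv]
13. p2 implies p1, v   [neg-implies-rule on 12]
14. not ((p2 implies p1) implies p1), w   [Box-rule on 8 via wRw]
15. p2 implies p1, w   [neg-implies-rule on 14]
16. not p1, w   [neg-implies-rule on 14]
17. not p2, u   [implies-rule on 10 (branches; this branch)]
18. p1, v   [implies-rule on 13 (branches; this branch)]
Accessibility: uRu, uRv, uRw, vRu, vRv, vRw, wRu, wRv, wRw
Branch closes: p1 and not p1 both at v.
Every branch closes (one shown): valid in S5.
S4-tableau for the negation not (not Box not ((p2 implies p1) implies p1) implies Box not Box not ((p2 implies p1) implies p1)):
1. not (not Box not ((p2 implies p1) implies p1) implies Box not Box not ((p2 implies p1) implies p1)), u
2. not Box not ((p2 implies p1) implies p1), u   [neg-implies-rule on 1]
3. not Box not Box not ((p2 implies p1) implies p1), u   [neg-implies-rule on 1]
4. (p2 implies p1) implies p1, v   [neg-Box-rule on 2: fresh world v, uRv]
5. p1, v   [implies-rule on 4 (branches; this branch)]
6. Box not ((p2 implies p1) implies p1), w   [neg-Box-rule on 3: fresh world w, uRw]
7. not ((p2 implies p1) implies p1), w   [Box-rule on 6 via wRw]
8. p2 implies p1, w   [neg-implies-rule on 7]
9. not p1, w   [neg-implies-rule on 7]
10. not p2, w   [implies-rule on 8 (branches; this branch)]
Accessibility: uRu, uRv, uRw, vRv, wRw
Complete open branch: countermodel on an S4-frame, so not valid in S4, nor in K, T (the same frame is also a K-frame and a T-frame).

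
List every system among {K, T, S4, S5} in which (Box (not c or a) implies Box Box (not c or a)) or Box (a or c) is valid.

T-tableau for the negation not ((Box (not c or a) implies Box Box (not c or a)) or Box (a or c)):
1. not ((Box (not c or a) implies Box Box (not c or a)) or Box (a or c)), w0
2. not (Box (not c or a) implies Box Box (not c or a)), w0
3. not Box (a or c), w0
4. Box (not c or a), w0
5. not Box Box (not c or a), w0
6. not c or a, w0
7. a, w0
8. not (a or c), w1
9. not a, w1
10. not c, w1
11. not c or a, w1
12. not Box (not c or a), w2
13. not c or a, w2
14. a, w2
15. not (not c or a), w3
16. c, w3
17. not a, w3
Accessibility: w0Rw0, w0Rw1, w0Rw2, w1Rw1, w2Rw2, w2Rw3, w3Rw3
Complete open branch: countermodel on a T-frame, so not valid in T, nor in K (the same frame is also a K-frame).
S4-tableau for the negation not ((Box (not c or a) implies Box Box (not c or a)) or Box (a or c)):
1. not ((Box (not c or a) implies Box Box (not c or a)) or Box (a or c)), w0
2. not (Box (not c or a) implies Box Box (not c or a)), w0
3. not Box (a or c), w0
4. Box (not c or a), w0
5. not Box Box (not c or a), w0
6. not c or a, w0
7. a, w0
8. not (a or c), w1
9. not a, w1
10. not c, w1
11. not c or a, w1
12. not Box (not c or a), w2
13. not c or a, w2
14. a, w2
15. not (not c or a), w3
16. c, w3
17. not a, w3
18. not c or a, w3
19. a, w3
Accessibility: w0Rw0, w0Rw1, w0Rw2, w0Rw3, w1Rw1, w2Rw2, w2Rw3, w3Rw3
Branch closes: a and not a both at w3.
Every branch closes (one shown): valid in S4, hence also in S5 (every theorem of S4 is a theorem of S5).

S4, S5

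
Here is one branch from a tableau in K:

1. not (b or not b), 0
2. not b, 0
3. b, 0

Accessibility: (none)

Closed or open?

Both b and not b appear at 0.

Yes, closed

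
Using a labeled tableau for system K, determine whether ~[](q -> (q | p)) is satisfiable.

1. ~[](q -> (q | p)), w0
2. ~(q -> (q | p)), w1
3. q, w1
4. ~(q | p), w1
5. ~q, w1
6. ~p, w1
Accessibility: w0Rw1
Branch closes: q and ~q both at w1.
Every branch closes; the branch above is one of them.

No, unsatisfiable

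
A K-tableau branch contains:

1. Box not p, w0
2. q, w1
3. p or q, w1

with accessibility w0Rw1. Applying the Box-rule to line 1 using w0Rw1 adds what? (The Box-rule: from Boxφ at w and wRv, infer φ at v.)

not p, w1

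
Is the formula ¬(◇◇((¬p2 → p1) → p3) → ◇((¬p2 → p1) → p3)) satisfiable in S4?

1. ¬(◇◇((¬p2 → p1) → p3) → ◇((¬p2 → p1) → p3)), u
2. ◇◇((¬p2 → p1) → p3), u
3. ¬◇((¬p2 → p1) → p3), u
4. ¬((¬p2 → p1) → p3), u
5. ¬p2 → p1, u
6. ¬p3, u
7. p1, u
8. ◇((¬p2 → p1) → p3), v
9. ¬((¬p2 → p1) → p3), v
10. ¬p2 → p1, v
11. ¬p3, v
12. p1, v
13. (¬p2 → p1) → p3, w
14. ¬((¬p2 → p1) → p3), w
15. ¬p2 → p1, w
16. ¬p3, w
17. ¬(¬p2 → p1), w
18. ¬p2, w
19. ¬p1, w
20. p1, w
Accessibility: uRu, uRv, uRw, vRv, vRw, wRw
Branch closes: p1 and ¬p1 both at w.
All branches of the tableau close; one closing branch shown above.

Unsatisfiable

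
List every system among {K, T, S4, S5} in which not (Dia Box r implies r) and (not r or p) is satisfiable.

K, T, S4

S5-tableau for the formula:
1. not (Dia Box r implies r) and (not r or p), 0
2. not (Dia Box r implies r), 0
3. not r or p, 0
4. Dia Box r, 0
5. not r, 0
6. p, 0
7. Box r, 1
8. r, 0
Accessibility: 0R0, 0R1, 1R0, 1R1
Branch closes: r and not r both at 0.
Every branch closes (one shown): unsatisfiable in S5.
S4-tableau for the formula:
1. not (Dia Box r implies r) and (not r or p), 0
2. not (Dia Box r implies r), 0
3. not r or p, 0
4. Dia Box r, 0
5. not r, 0
6. p, 0
7. Box r, 1
8. r, 1
Accessibility: 0R0, 0R1, 1R1
Complete open branch: satisfiable in S4, hence also in K, T (this S4-model is also a K-model and a T-model).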